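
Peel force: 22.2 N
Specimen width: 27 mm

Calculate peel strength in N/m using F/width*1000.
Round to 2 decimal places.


Peel strength = 22.2 / 27 * 1000 = 822.22 N/m

822.22


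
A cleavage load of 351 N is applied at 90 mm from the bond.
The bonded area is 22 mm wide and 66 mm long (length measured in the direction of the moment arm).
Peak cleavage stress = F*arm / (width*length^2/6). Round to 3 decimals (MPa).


Moment = 351 * 90 = 31590 N*mm
Section modulus = 22 * 4356 / 6 = 95832 / 6 mm^3
Stress = 31590 / (95832 / 6) = 189540 / 95832
= 1.978 MPa

1.978


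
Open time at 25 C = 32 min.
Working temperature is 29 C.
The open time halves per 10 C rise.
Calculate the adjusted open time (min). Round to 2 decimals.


factor = 2^((29 - 25) / 10) = 1.3195
ot = 32 / 1.3195 = 24.25 min

24.25


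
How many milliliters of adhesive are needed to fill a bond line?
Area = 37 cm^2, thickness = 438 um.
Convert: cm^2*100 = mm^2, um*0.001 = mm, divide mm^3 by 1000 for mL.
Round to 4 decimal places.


= (37 * 100) * (438 * 0.001) / 1000
= 1.6206 mL

1.6206


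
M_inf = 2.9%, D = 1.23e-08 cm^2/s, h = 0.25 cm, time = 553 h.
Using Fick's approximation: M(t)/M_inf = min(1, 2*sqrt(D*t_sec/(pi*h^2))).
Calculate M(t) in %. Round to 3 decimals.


t = 1990800 s
ratio = min(1, 2*sqrt(1.23e-08*1990800/(pi*0.0625)))
= 0.706287
M(t) = 2.9 * 0.706287 = 2.048%

2.048


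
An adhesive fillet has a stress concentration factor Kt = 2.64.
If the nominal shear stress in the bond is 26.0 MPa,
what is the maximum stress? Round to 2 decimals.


Max stress = 26.0 * 2.64 = 68.64 MPa

68.64


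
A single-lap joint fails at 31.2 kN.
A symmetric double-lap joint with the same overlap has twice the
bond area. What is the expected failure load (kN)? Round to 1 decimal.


Double-lap load = 2 * 31.2 = 62.4 kN

62.4


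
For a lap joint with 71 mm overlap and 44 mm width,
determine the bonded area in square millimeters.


Area = 71 * 44 = 3124 mm^2

3124


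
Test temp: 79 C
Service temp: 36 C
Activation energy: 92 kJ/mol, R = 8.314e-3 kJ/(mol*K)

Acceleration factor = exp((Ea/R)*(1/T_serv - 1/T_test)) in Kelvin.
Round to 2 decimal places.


AF = exp((92/0.008314)*(1/309.15 - 1/352.15))
= 79.10

79.10


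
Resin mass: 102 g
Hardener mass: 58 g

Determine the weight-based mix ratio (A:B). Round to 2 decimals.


Ratio = 102 / 58 = 1.76

1.76


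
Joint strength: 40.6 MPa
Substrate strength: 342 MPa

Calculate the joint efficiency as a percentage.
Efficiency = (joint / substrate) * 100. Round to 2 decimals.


Efficiency = (40.6 / 342) * 100 = 11.87%

11.87


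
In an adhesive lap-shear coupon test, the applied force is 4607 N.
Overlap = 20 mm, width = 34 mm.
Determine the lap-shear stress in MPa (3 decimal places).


stress = F / (overlap * width)
= 4607 / (20 * 34)
= 6.775 MPa

6.775


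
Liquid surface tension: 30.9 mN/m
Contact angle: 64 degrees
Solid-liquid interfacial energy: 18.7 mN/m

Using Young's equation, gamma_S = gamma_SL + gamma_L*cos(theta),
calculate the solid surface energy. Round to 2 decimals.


gamma_S = 18.7 + 30.9 * cos(64)
= 32.25 mN/m

32.25


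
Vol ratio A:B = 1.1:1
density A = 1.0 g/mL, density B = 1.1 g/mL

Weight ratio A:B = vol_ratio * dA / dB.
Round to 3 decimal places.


Weight ratio = 1.1 * 1.0 / 1.1
= 1.000

1.000


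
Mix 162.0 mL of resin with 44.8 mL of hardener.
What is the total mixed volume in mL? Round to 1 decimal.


Total = 162.0 + 44.8 = 206.8 mL

206.8


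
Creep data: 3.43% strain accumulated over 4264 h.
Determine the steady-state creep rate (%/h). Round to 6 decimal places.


Rate = 3.43 / 4264 = 0.000804 %/h

0.000804


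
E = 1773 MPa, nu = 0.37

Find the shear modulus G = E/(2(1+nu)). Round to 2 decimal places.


G = 1773 / (2 * 1.37)
= 647.08 MPa

647.08


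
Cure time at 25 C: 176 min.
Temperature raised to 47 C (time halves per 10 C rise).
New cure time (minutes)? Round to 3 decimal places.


Acceleration factor = 2^(22/10) = 4.5948
New time = 176 / 4.5948 = 38.304 min

38.304


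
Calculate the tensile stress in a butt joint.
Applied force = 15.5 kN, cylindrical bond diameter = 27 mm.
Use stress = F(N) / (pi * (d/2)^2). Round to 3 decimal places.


A = pi * 13.5^2 = 572.5553 mm^2
sigma = 15500.0 / 572.5553 = 27.072 MPa

27.072


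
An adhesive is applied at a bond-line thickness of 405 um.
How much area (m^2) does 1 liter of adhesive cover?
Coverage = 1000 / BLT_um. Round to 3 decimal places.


Coverage = 1000 / 405 = 2.469 m^2

2.469


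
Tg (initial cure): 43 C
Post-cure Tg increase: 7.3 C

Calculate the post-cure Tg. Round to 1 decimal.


Post-cure Tg = 43 + 7.3 = 50.3 C

50.3


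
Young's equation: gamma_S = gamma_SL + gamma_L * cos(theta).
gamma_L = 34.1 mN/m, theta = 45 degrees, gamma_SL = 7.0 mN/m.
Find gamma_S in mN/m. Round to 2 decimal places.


cos(45 deg) = 0.707107
gamma_S = 7.0 + 34.1 * 0.707107
= 31.11 mN/m

31.11


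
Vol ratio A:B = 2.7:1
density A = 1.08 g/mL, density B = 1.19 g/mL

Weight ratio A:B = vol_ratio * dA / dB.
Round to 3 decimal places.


Weight ratio = 2.7 * 1.08 / 1.19
= 2.450

2.450


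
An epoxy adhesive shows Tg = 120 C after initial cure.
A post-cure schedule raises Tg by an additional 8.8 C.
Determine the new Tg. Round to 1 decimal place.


New Tg = 120 + 8.8
= 128.8 C

128.8


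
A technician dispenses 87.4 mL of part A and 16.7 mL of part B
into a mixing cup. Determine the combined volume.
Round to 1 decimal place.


Combined volume = 87.4 + 16.7
= 104.1 mL

104.1


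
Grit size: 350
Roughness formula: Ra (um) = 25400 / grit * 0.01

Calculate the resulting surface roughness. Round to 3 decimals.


Ra = 25400 / 350 * 0.01
= 0.726 um

0.726


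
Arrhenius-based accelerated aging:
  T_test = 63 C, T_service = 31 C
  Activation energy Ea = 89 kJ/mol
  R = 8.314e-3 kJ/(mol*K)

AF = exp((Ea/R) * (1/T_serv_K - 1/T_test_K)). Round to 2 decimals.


T_test_K = 336.15, T_serv_K = 304.15
AF = exp((89/8.314e-3) * (1/304.15 - 1/336.15))
= 28.52

28.52


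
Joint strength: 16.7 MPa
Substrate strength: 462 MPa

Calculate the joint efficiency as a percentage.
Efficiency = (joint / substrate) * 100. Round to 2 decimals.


Efficiency = (16.7 / 462) * 100 = 3.61%

3.61


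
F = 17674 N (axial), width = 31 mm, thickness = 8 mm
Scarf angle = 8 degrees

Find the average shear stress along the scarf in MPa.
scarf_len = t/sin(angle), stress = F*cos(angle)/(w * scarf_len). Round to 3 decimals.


scarf_len = 8/sin(8 deg) = 57.4824
cos(8 deg) = 0.990268
stress = 17674*0.990268/(31*57.4824) = 9.822 MPa

9.822


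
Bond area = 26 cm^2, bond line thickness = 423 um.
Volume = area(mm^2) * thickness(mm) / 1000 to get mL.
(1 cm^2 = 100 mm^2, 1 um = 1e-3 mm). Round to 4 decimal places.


area_mm2 = 26 * 100 = 2600
blt_mm = 423 * 1e-3 = 0.423
vol_mm3 = 2600 * 0.423 = 1099.8
vol_mL = 1099.8 / 1000 = 1.0998 mL

1.0998


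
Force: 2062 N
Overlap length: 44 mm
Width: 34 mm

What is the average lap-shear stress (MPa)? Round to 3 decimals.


Average shear stress = F / (overlap * width)
= 2062 / (44 * 34)
= 1.378 MPa

1.378


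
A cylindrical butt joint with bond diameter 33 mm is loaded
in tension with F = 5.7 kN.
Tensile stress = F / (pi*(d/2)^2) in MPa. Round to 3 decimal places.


Area = pi * (33/2)^2 = 855.2986 mm^2
Stress = 5.7*1000 / 855.2986
= 6.664 MPa

6.664


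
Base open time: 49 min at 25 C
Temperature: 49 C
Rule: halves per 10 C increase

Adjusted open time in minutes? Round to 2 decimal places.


Acceleration = 2^((49-25)/10) = 5.2780
Open time = 49 / 5.2780 = 9.28 min

9.28


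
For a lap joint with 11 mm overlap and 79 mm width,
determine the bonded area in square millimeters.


Area = 11 * 79 = 869 mm^2

869


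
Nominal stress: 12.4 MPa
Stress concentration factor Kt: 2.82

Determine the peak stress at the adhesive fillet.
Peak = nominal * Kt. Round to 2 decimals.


Peak stress = 12.4 * 2.82
= 34.97 MPa

34.97


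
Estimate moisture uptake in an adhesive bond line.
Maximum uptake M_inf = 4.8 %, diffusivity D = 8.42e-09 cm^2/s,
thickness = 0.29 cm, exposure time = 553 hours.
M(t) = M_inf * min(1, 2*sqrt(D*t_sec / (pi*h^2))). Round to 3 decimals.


Convert time: 553 h = 1990800 s
ratio = min(1, 2*sqrt(8.42e-09*1990800/(pi*0.29^2)))
= 0.503764
M(t) = 4.8 * 0.503764 = 2.418%

2.418


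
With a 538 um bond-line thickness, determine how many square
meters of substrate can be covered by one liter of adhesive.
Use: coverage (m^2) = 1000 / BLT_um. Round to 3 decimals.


Coverage = 1000 / 538 = 1.859 m^2

1.859


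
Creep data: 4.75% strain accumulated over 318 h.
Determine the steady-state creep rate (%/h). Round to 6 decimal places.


Rate = 4.75 / 318 = 0.014937 %/h

0.014937


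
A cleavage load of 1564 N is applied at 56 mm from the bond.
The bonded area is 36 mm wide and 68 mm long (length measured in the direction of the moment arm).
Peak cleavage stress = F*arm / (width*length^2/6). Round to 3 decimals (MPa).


Moment = 1564 * 56 = 87584 N*mm
Section modulus = 36 * 4624 / 6 = 166464 / 6 mm^3
Stress = 87584 / (166464 / 6) = 525504 / 166464
= 3.157 MPa

3.157


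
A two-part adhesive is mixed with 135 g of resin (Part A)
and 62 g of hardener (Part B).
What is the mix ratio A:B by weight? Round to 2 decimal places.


Mix ratio = mass_A / mass_B
= 135 / 62
= 2.18

2.18


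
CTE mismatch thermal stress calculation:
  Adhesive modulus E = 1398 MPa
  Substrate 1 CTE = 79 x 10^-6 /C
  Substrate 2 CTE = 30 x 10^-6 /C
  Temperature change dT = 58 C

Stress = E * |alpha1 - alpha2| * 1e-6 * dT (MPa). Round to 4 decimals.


delta_alpha = |79 - 30| = 49 x 10^-6/C
Stress = 1398 * 49e-6 * 58
= 3.9731 MPa

3.9731


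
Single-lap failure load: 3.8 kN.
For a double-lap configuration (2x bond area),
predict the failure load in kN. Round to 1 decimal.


Failure load = 3.8 * 2 = 7.6 kN

7.6


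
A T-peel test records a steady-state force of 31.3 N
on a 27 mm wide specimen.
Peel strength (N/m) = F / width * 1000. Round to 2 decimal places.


Peel strength = 31.3 / 27 * 1000
= 1159.26 N/m

1159.26


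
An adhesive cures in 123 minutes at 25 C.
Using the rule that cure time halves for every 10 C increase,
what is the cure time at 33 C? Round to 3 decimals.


Factor = 2^((33 - 25) / 10) = 1.7411
Cure time = 123 / 1.7411
= 70.645 minutes

70.645


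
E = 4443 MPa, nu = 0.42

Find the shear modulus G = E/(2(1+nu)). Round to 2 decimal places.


G = 4443 / (2 * 1.42)
= 1564.44 MPa

1564.44


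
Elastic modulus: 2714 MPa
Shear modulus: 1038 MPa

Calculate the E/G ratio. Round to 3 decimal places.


E / G = 2714 / 1038 = 2.615

2.615


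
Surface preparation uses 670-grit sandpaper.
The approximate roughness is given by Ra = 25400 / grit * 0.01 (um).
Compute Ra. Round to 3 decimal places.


Ra = 25400 / 670 * 0.01
= 254 / 670
= 0.379 um

0.379


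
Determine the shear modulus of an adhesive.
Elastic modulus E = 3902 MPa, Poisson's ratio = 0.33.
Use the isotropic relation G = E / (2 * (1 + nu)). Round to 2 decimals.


G = 3902 / (2*(1+0.33)) = 3902 / 2.66
= 1466.92 MPa

1466.92


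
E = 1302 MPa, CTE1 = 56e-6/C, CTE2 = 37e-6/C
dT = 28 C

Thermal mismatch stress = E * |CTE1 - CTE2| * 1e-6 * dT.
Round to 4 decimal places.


= 1302 * 19e-6 * 28
= 0.6927 MPa

0.6927


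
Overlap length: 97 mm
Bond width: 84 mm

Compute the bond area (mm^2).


Bond area = 97 * 84 = 8148 mm^2

8148


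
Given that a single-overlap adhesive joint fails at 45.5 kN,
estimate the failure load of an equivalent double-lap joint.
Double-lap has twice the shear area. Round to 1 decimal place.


Double-lap factor = 2
Expected load = 45.5 * 2 = 91.0 kN

91.0


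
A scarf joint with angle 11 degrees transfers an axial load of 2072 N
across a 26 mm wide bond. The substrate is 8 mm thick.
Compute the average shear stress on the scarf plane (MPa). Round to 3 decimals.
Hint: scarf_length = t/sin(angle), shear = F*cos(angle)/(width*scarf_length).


scarf_length = 8 / sin(11 deg) = 41.9267 mm
cos(11 deg) = 0.981627
shear stress = 2072 * 0.981627 / (26 * 41.9267)
= 1.866 MPa

1.866


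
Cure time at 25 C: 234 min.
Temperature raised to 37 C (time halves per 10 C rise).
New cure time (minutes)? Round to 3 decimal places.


Acceleration factor = 2^(12/10) = 2.2974
New time = 234 / 2.2974 = 101.854 min

101.854


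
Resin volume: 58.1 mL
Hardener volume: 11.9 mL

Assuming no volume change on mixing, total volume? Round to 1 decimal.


V_total = 58.1 + 11.9 = 70.0 mL

70.0


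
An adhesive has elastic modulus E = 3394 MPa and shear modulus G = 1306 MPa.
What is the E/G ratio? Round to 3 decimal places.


E/G = 3394 / 1306 = 2.599

2.599


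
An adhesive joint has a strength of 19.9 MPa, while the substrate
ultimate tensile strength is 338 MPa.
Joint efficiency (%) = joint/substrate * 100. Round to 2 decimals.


Efficiency = 19.9 / 338 * 100
= 5.89%

5.89


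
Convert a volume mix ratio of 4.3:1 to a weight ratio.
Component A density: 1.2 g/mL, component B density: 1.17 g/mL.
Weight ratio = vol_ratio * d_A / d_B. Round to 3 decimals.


= 4.3 * 1.2 / 1.17 = 4.410

4.410


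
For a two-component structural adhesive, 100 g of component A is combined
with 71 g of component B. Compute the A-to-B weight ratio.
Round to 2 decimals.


Weight ratio A:B = 100 / 71
= 1.41

1.41


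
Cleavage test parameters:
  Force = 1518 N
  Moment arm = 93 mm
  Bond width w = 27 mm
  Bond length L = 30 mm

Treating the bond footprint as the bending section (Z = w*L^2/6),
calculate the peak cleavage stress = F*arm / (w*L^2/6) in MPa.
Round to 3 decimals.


M = 1518 * 93 = 141174 N*mm
Z = 27 * 30^2 / 6 = 24300 / 6 mm^3
sigma = M / Z = 6 * 141174 / 24300 = 847044 / 24300
= 34.858 MPa

34.858


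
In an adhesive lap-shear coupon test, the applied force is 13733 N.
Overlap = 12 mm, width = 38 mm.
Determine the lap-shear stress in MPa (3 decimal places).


stress = F / (overlap * width)
= 13733 / (12 * 38)
= 30.116 MPa

30.116


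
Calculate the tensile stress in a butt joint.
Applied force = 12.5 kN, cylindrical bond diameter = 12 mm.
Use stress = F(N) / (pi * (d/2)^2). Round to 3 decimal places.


A = pi * 6.0^2 = 113.0973 mm^2
sigma = 12500.0 / 113.0973 = 110.524 MPa

110.524


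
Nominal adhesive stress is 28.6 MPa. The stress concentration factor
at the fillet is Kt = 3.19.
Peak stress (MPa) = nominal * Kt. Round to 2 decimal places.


Peak = 28.6 * 3.19 = 91.23 MPa

91.23


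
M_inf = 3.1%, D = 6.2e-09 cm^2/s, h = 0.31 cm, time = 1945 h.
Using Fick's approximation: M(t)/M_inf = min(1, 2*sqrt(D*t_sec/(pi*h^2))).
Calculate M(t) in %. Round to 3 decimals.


t = 7002000 s
ratio = min(1, 2*sqrt(6.2e-09*7002000/(pi*0.0961)))
= 0.758403
M(t) = 3.1 * 0.758403 = 2.351%

2.351


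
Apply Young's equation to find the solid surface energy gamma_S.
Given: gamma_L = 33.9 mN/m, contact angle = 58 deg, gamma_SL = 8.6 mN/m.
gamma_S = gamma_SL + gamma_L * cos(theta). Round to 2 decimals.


theta_rad = 58 * pi/180 = 1.012291
gamma_S = 8.6 + 33.9 * cos(1.012291)
= 26.56 mN/m

26.56


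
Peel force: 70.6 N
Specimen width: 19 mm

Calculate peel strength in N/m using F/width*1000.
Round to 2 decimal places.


Peel strength = 70.6 / 19 * 1000 = 3715.79 N/m

3715.79


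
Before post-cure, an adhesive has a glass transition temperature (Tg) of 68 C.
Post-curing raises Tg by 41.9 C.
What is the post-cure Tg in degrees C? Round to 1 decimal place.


Tg_post = Tg_base + delta_Tg
= 68 + 41.9
= 109.9 C

109.9


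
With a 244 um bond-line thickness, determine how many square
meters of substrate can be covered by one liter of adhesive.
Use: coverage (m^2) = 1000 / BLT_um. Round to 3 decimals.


Coverage = 1000 / 244 = 4.098 m^2

4.098


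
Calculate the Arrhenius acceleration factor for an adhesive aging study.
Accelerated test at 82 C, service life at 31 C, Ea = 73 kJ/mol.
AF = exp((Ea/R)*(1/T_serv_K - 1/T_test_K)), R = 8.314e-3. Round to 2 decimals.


T_test = 355.15 K, T_serv = 304.15 K
Ea/R = 73 / 0.008314 = 8780.37
AF = exp(8780.37 * (1/304.15 - 1/355.15))
= 63.15

63.15


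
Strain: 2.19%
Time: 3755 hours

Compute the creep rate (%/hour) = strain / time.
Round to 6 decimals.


Creep rate = 2.19 / 3755
= 0.000583 %/h

0.000583


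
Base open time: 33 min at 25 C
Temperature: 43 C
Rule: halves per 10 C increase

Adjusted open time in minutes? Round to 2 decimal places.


Acceleration = 2^((43-25)/10) = 3.4822
Open time = 33 / 3.4822 = 9.48 min

9.48


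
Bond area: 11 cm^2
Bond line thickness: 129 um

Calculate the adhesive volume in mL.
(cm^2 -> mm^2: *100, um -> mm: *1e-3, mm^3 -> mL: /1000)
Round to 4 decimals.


V = 11*100 * 129*1e-3 / 1000
= 0.1419 mL

0.1419


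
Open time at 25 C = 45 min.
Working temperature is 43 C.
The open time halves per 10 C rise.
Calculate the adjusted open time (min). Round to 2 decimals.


factor = 2^((43 - 25) / 10) = 3.4822
ot = 45 / 3.4822 = 12.92 min

12.92


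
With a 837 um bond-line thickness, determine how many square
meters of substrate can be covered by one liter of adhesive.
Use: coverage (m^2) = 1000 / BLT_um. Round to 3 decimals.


Coverage = 1000 / 837 = 1.195 m^2

1.195


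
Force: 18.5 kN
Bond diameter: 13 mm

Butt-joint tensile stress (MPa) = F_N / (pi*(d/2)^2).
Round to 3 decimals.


F_N = 18.5 * 1000 = 18500.0 N
A = pi*(6.5)^2 = 132.7323 mm^2
stress = 18500.0 / 132.7323 = 139.378 MPa

139.378


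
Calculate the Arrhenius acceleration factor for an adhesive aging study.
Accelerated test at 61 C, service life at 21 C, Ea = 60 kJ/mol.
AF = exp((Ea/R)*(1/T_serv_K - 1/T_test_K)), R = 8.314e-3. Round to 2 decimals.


T_test = 334.15 K, T_serv = 294.15 K
Ea/R = 60 / 0.008314 = 7216.74
AF = exp(7216.74 * (1/294.15 - 1/334.15))
= 18.86

18.86


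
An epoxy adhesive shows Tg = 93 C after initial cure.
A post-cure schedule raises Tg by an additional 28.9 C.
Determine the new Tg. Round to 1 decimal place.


New Tg = 93 + 28.9
= 121.9 C

121.9


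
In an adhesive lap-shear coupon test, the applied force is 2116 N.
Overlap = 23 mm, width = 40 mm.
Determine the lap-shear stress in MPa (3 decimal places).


stress = F / (overlap * width)
= 2116 / (23 * 40)
= 2.300 MPa

2.300


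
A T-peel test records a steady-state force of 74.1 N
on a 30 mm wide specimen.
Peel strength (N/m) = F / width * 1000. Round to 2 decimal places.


Peel strength = 74.1 / 30 * 1000
= 2470.00 N/m

2470.00


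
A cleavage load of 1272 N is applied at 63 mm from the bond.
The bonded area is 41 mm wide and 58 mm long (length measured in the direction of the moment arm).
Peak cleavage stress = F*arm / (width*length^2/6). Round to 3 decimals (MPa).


Moment = 1272 * 63 = 80136 N*mm
Section modulus = 41 * 3364 / 6 = 137924 / 6 mm^3
Stress = 80136 / (137924 / 6) = 480816 / 137924
= 3.486 MPa

3.486


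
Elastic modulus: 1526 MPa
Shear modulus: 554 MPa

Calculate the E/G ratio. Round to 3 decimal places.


E / G = 1526 / 554 = 2.755

2.755


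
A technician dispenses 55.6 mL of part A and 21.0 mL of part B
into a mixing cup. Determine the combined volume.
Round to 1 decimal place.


Combined volume = 55.6 + 21.0
= 76.6 mL

76.6


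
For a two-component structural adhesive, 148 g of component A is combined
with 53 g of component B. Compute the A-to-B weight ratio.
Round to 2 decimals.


Weight ratio A:B = 148 / 53
= 2.79

2.79


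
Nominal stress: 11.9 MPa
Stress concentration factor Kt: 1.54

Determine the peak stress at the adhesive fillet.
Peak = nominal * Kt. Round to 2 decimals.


Peak stress = 11.9 * 1.54
= 18.33 MPa

18.33


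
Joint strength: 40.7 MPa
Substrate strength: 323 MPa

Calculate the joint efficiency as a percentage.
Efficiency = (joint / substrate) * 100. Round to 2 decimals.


Efficiency = (40.7 / 323) * 100 = 12.60%

12.60


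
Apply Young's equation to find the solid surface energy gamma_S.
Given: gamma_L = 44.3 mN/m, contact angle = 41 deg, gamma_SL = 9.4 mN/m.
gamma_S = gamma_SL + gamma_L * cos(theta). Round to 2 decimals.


theta_rad = 41 * pi/180 = 0.715585
gamma_S = 9.4 + 44.3 * cos(0.715585)
= 42.83 mN/m

42.83


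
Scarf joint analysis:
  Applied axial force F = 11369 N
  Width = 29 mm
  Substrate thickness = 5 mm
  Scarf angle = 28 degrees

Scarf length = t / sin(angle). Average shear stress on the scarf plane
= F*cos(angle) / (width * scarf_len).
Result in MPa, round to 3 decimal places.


Scarf length = 5 / sin(28 deg) = 10.6503 mm
cos(28 deg) = 0.882948
Shear = 11369 * 0.882948 / (29 * 10.6503)
= 32.501 MPa

32.501


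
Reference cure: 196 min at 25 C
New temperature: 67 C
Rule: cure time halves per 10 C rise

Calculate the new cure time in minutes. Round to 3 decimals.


factor = 2^((67-25)/10) = 18.3792
t_new = 196 / 18.3792 = 10.664 min

10.664


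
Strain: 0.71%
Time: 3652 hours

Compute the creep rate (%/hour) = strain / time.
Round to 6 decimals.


Creep rate = 0.71 / 3652
= 0.000194 %/h

0.000194


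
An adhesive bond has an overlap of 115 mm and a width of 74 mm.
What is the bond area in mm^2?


Bond area = overlap * width
= 115 * 74
= 8510 mm^2

8510


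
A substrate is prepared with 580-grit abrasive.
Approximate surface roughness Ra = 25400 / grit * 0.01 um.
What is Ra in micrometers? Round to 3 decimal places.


Ra = 25400 / 580 * 0.01 = 0.438 um

0.438


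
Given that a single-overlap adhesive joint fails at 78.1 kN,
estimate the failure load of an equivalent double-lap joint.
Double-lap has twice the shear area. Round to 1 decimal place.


Double-lap factor = 2
Expected load = 78.1 * 2 = 156.2 kN

156.2


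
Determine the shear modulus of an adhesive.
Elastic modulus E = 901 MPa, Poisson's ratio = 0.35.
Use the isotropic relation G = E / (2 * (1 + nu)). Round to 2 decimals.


G = 901 / (2*(1+0.35)) = 901 / 2.70
= 333.70 MPa

333.70


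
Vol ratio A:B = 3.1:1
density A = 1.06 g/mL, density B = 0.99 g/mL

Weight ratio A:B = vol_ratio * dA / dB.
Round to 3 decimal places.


Weight ratio = 3.1 * 1.06 / 0.99
= 3.319

3.319


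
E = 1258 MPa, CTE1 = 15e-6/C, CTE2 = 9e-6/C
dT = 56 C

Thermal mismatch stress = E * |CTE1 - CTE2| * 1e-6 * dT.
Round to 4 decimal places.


= 1258 * 6e-6 * 56
= 0.4227 MPa

0.4227


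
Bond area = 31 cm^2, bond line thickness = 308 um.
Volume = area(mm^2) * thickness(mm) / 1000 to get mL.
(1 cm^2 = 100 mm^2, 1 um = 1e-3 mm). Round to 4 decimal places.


area_mm2 = 31 * 100 = 3100
blt_mm = 308 * 1e-3 = 0.308
vol_mm3 = 3100 * 0.308 = 954.8
vol_mL = 954.8 / 1000 = 0.9548 mL

0.9548


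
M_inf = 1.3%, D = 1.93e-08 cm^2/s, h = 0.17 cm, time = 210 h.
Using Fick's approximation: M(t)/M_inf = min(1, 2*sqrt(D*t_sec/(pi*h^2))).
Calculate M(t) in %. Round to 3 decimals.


t = 756000 s
ratio = min(1, 2*sqrt(1.93e-08*756000/(pi*0.0289)))
= 0.801762
M(t) = 1.3 * 0.801762 = 1.042%

1.042


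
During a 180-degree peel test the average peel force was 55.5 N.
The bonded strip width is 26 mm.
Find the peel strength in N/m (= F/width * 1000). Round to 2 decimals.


Peel strength = F/width * 1000
= 55.5 / 26 * 1000
= 2134.62 N/m

2134.62


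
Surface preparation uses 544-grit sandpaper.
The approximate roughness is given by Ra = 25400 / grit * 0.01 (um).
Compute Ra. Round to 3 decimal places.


Ra = 25400 / 544 * 0.01
= 254 / 544
= 0.467 um

0.467


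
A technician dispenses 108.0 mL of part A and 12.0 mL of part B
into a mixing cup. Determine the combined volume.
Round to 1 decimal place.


Combined volume = 108.0 + 12.0
= 120.0 mL

120.0


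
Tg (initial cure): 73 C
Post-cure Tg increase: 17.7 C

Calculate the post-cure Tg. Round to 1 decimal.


Post-cure Tg = 73 + 17.7 = 90.7 C

90.7


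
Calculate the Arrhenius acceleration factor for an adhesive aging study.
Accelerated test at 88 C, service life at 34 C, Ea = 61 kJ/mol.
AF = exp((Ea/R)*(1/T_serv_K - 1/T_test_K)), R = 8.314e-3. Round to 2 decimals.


T_test = 361.15 K, T_serv = 307.15 K
Ea/R = 61 / 0.008314 = 7337.02
AF = exp(7337.02 * (1/307.15 - 1/361.15))
= 35.58

35.58


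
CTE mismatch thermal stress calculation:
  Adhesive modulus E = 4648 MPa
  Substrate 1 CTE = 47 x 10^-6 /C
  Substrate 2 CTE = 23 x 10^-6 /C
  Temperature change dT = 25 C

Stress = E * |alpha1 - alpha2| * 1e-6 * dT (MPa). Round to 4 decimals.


delta_alpha = |47 - 23| = 24 x 10^-6/C
Stress = 4648 * 24e-6 * 25
= 2.7888 MPa

2.7888


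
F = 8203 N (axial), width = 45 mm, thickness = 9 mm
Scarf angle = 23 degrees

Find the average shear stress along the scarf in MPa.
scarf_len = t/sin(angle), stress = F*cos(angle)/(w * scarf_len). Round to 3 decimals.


scarf_len = 9/sin(23 deg) = 23.0337
cos(23 deg) = 0.920505
stress = 8203*0.920505/(45*23.0337) = 7.285 MPa

7.285


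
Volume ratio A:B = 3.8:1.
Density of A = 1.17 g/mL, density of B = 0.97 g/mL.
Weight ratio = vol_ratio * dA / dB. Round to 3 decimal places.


Wt ratio = 3.8 * 1.17 / 0.97
= 4.584

4.584


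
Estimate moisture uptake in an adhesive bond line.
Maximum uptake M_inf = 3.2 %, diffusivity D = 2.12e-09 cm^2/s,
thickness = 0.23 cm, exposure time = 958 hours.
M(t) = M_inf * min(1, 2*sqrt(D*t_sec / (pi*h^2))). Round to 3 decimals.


Convert time: 958 h = 3448800 s
ratio = min(1, 2*sqrt(2.12e-09*3448800/(pi*0.23^2)))
= 0.419497
M(t) = 3.2 * 0.419497 = 1.342%

1.342


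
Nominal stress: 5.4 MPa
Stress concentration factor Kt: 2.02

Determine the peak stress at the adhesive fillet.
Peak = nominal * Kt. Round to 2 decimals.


Peak stress = 5.4 * 2.02
= 10.91 MPa

10.91


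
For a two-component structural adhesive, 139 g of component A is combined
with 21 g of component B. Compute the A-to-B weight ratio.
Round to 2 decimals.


Weight ratio A:B = 139 / 21
= 6.62

6.62


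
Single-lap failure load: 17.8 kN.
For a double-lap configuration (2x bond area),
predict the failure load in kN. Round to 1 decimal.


Failure load = 17.8 * 2 = 35.6 kN

35.6


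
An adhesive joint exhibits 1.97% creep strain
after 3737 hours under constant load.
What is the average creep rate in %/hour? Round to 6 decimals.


Creep rate = strain / time
= 1.97 / 3737
= 0.000527 %/h

0.000527


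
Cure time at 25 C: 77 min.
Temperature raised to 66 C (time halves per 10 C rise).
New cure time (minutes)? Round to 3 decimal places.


Acceleration factor = 2^(41/10) = 17.1484
New time = 77 / 17.1484 = 4.490 min

4.490


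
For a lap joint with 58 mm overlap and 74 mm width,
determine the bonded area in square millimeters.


Area = 58 * 74 = 4292 mm^2

4292


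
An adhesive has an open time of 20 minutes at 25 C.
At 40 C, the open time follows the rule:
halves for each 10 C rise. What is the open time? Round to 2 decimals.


Factor = 2^((40-25)/10) = 2.8284
Open time = 20 / 2.8284 = 7.07 min

7.07


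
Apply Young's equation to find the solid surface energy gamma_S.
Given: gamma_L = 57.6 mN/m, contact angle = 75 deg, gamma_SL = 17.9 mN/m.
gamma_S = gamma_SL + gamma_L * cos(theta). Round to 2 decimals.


theta_rad = 75 * pi/180 = 1.308997
gamma_S = 17.9 + 57.6 * cos(1.308997)
= 32.81 mN/m

32.81


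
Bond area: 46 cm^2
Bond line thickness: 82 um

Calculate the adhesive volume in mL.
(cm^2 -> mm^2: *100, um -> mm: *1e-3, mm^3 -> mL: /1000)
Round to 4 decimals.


V = 46*100 * 82*1e-3 / 1000
= 0.3772 mL

0.3772


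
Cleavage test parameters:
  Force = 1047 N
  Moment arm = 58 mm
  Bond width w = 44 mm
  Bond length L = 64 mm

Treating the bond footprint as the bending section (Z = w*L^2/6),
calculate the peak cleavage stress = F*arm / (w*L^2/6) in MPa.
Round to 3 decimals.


M = 1047 * 58 = 60726 N*mm
Z = 44 * 64^2 / 6 = 180224 / 6 mm^3
sigma = M / Z = 6 * 60726 / 180224 = 364356 / 180224
= 2.022 MPa

2.022


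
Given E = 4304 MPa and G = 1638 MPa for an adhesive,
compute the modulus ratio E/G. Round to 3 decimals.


E/G ratio = 4304 / 1638 = 2.628

2.628


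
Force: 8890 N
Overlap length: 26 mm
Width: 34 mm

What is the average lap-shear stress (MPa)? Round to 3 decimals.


Average shear stress = F / (overlap * width)
= 8890 / (26 * 34)
= 10.057 MPa

10.057


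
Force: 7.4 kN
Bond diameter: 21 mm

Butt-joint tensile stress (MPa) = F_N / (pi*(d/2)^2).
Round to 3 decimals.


F_N = 7.4 * 1000 = 7400.0 N
A = pi*(10.5)^2 = 346.3606 mm^2
stress = 7400.0 / 346.3606 = 21.365 MPa

21.365


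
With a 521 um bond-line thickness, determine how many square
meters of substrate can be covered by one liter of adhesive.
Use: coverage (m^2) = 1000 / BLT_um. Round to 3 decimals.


Coverage = 1000 / 521 = 1.919 m^2

1.919


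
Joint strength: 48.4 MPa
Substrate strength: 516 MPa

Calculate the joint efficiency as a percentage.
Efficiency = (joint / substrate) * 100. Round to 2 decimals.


Efficiency = (48.4 / 516) * 100 = 9.38%

9.38


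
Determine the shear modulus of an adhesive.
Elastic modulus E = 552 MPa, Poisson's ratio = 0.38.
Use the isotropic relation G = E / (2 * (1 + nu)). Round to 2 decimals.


G = 552 / (2*(1+0.38)) = 552 / 2.76
= 200.00 MPa

200.00


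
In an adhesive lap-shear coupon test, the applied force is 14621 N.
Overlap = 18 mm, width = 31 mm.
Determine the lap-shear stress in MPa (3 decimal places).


stress = F / (overlap * width)
= 14621 / (18 * 31)
= 26.203 MPa

26.203


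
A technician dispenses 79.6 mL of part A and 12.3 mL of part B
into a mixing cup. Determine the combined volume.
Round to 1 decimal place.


Combined volume = 79.6 + 12.3
= 91.9 mL

91.9


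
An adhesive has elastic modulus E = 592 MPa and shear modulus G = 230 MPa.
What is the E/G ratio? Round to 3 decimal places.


E/G = 592 / 230 = 2.574

2.574


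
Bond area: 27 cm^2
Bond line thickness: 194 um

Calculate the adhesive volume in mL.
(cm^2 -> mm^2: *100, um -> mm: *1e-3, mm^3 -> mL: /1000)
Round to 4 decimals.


V = 27*100 * 194*1e-3 / 1000
= 0.5238 mL

0.5238


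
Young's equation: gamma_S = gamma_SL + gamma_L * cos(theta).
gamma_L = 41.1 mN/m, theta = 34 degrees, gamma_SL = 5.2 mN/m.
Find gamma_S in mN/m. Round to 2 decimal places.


cos(34 deg) = 0.829038
gamma_S = 5.2 + 41.1 * 0.829038
= 39.27 mN/m

39.27


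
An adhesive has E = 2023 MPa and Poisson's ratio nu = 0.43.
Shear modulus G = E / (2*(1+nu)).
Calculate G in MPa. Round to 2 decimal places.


G = 2023 / (2*(1+0.43))
= 2023 / 2.86
= 707.34 MPa

707.34


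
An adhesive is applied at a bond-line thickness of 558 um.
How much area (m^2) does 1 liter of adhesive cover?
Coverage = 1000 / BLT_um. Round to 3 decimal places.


Coverage = 1000 / 558 = 1.792 m^2

1.792


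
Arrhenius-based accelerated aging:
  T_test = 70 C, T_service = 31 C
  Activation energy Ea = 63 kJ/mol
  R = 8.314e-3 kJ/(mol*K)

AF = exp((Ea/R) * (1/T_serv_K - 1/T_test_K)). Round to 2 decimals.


T_test_K = 343.15, T_serv_K = 304.15
AF = exp((63/8.314e-3) * (1/304.15 - 1/343.15))
= 16.97

16.97


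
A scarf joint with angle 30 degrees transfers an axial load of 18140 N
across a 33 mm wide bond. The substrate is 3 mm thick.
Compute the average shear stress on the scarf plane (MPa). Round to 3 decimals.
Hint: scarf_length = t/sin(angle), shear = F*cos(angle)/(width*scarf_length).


scarf_length = 3 / sin(30 deg) = 6.0000 mm
cos(30 deg) = 0.866025
shear stress = 18140 * 0.866025 / (33 * 6.0000)
= 79.342 MPa

79.342


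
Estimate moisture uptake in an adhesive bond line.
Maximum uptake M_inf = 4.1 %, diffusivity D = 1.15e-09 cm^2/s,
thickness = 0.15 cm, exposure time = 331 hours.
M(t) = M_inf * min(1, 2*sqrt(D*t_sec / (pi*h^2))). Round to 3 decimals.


Convert time: 331 h = 1191600 s
ratio = min(1, 2*sqrt(1.15e-09*1191600/(pi*0.15^2)))
= 0.278470
M(t) = 4.1 * 0.278470 = 1.142%

1.142


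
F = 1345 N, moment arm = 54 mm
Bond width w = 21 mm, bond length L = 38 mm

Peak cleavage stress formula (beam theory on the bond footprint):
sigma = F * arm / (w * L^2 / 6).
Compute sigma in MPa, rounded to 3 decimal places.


sigma = (1345 * 54) / (21 * 1444 / 6)
= 72630 * 6 / 30324
= 435780 / 30324
= 14.371 MPa

14.371


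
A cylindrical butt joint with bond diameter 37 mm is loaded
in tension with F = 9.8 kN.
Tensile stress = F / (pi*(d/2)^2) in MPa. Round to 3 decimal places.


Area = pi * (37/2)^2 = 1075.2101 mm^2
Stress = 9.8*1000 / 1075.2101
= 9.114 MPa

9.114


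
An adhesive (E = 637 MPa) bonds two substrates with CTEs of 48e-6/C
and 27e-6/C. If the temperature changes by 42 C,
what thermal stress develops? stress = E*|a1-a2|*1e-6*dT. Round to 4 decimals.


Stress = 637 * |48 - 27| * 1e-6 * 42
= 0.5618 MPa

0.5618


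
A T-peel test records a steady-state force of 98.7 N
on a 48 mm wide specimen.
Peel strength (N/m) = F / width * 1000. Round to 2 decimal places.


Peel strength = 98.7 / 48 * 1000
= 2056.25 N/m

2056.25


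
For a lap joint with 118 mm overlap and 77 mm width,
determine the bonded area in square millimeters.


Area = 118 * 77 = 9086 mm^2

9086


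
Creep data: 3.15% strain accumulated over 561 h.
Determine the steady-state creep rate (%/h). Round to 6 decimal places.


Rate = 3.15 / 561 = 0.005615 %/h

0.005615


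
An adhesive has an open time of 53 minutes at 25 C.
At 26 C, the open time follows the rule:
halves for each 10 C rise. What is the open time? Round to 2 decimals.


Factor = 2^((26-25)/10) = 1.0718
Open time = 53 / 1.0718 = 49.45 min

49.45


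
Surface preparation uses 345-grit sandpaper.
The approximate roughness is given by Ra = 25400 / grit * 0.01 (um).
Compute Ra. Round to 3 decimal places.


Ra = 25400 / 345 * 0.01
= 254 / 345
= 0.736 um

0.736


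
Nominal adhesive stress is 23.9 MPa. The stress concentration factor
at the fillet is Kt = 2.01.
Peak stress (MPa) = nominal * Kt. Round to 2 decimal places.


Peak = 23.9 * 2.01 = 48.04 MPa

48.04


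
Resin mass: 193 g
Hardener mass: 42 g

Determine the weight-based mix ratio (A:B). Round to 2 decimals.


Ratio = 193 / 42 = 4.60

4.60


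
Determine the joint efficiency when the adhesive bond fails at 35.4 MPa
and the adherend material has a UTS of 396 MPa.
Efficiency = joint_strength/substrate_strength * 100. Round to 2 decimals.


Joint efficiency = 35.4 / 396 * 100
= 8.94%

8.94


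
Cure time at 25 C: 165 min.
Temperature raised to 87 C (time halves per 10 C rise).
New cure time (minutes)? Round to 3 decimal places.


Acceleration factor = 2^(62/10) = 73.5167
New time = 165 / 73.5167 = 2.244 min

2.244


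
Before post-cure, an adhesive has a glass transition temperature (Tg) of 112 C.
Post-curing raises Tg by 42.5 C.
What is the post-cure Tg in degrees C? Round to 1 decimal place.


Tg_post = Tg_base + delta_Tg
= 112 + 42.5
= 154.5 C

154.5


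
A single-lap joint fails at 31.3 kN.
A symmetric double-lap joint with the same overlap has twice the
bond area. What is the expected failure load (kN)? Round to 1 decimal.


Double-lap load = 2 * 31.3 = 62.6 kN

62.6


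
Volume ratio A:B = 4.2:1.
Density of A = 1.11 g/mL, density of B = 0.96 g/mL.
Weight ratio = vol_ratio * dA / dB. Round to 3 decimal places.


Wt ratio = 4.2 * 1.11 / 0.96
= 4.856

4.856


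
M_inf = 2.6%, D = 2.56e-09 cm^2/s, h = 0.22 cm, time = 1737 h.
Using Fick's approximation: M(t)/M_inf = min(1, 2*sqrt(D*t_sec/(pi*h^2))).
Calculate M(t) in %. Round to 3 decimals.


t = 6253200 s
ratio = min(1, 2*sqrt(2.56e-09*6253200/(pi*0.0484)))
= 0.648938
M(t) = 2.6 * 0.648938 = 1.687%

1.687


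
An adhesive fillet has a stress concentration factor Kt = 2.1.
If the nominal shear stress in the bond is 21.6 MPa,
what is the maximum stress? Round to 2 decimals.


Max stress = 21.6 * 2.1 = 45.36 MPa

45.36


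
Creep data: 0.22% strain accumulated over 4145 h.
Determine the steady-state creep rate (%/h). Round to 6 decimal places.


Rate = 0.22 / 4145 = 0.000053 %/h

0.000053


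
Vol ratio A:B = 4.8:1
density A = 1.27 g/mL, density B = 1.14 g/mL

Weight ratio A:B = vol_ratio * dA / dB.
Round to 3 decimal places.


Weight ratio = 4.8 * 1.27 / 1.14
= 5.347

5.347


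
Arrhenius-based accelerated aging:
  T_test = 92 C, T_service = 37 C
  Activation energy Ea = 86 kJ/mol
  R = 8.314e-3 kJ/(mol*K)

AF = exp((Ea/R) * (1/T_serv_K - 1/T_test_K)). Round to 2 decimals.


T_test_K = 365.15, T_serv_K = 310.15
AF = exp((86/8.314e-3) * (1/310.15 - 1/365.15))
= 151.95

151.95


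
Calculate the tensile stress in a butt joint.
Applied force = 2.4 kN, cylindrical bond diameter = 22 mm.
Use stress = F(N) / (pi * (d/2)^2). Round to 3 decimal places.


A = pi * 11.0^2 = 380.1327 mm^2
sigma = 2400.0 / 380.1327 = 6.314 MPa

6.314


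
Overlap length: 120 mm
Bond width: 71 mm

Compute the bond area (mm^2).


Bond area = 120 * 71 = 8520 mm^2

8520


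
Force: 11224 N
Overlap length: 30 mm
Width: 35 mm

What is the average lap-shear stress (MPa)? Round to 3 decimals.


Average shear stress = F / (overlap * width)
= 11224 / (30 * 35)
= 10.690 MPa

10.690


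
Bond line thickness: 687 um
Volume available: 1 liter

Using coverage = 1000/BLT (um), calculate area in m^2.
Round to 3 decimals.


1 L = 1e6 mm^3, thickness = 687 um = 0.687 mm
Area = 1e6 / 0.687 mm^2 = (1e6 / 0.687) / 1e6 m^2 = 1000 / 687 m^2
= 1.456 m^2

1.456


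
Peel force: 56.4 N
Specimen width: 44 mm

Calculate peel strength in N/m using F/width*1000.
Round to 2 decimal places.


Peel strength = 56.4 / 44 * 1000 = 1281.82 N/m

1281.82


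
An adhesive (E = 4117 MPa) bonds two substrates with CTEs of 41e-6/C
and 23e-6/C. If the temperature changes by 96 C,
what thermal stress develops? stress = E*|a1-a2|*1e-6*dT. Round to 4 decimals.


Stress = 4117 * |41 - 23| * 1e-6 * 96
= 7.1142 MPa

7.1142


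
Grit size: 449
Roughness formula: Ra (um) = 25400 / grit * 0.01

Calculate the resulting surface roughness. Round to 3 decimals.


Ra = 25400 / 449 * 0.01
= 0.566 um

0.566


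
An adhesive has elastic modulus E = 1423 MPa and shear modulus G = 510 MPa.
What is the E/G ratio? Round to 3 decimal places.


E/G = 1423 / 510 = 2.790

2.790


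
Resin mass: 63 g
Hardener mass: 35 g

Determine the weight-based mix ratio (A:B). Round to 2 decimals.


Ratio = 63 / 35 = 1.80

1.80


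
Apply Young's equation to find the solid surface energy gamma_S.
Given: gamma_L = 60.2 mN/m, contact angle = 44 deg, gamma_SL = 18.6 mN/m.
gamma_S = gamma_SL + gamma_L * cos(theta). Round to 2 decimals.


theta_rad = 44 * pi/180 = 0.767945
gamma_S = 18.6 + 60.2 * cos(0.767945)
= 61.90 mN/m

61.90


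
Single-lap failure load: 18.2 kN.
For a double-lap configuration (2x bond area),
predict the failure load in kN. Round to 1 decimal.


Failure load = 18.2 * 2 = 36.4 kN

36.4


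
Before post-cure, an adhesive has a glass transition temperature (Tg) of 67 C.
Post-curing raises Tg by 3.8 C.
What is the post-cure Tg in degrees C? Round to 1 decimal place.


Tg_post = Tg_base + delta_Tg
= 67 + 3.8
= 70.8 C

70.8


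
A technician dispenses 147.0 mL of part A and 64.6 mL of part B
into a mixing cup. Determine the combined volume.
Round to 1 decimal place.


Combined volume = 147.0 + 64.6
= 211.6 mL

211.6


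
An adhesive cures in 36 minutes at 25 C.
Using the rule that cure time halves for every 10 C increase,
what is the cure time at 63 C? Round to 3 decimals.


Factor = 2^((63 - 25) / 10) = 13.9288
Cure time = 36 / 13.9288
= 2.585 minutes

2.585


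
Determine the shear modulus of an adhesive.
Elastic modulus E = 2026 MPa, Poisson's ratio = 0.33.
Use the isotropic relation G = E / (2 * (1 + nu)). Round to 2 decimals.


G = 2026 / (2*(1+0.33)) = 2026 / 2.66
= 761.65 MPa

761.65


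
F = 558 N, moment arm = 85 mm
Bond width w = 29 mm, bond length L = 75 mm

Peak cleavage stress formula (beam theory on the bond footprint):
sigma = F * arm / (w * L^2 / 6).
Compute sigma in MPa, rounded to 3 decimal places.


sigma = (558 * 85) / (29 * 5625 / 6)
= 47430 * 6 / 163125
= 284580 / 163125
= 1.745 MPa

1.745
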